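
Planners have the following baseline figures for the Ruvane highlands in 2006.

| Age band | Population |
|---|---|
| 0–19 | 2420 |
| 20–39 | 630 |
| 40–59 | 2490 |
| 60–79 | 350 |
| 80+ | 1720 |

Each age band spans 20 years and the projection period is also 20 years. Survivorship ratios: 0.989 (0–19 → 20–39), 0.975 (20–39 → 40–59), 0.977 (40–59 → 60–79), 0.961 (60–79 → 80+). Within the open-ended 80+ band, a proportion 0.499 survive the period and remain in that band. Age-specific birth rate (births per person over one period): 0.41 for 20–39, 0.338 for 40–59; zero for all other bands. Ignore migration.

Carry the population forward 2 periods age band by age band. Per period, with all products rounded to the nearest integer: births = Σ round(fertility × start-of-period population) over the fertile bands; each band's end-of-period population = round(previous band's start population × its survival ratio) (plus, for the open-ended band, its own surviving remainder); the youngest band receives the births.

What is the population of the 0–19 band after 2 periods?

1189

Call the groups 1 to 5, youngest first.
Period 1:
Births: 630 × 0.41 = 258, 2490 × 0.338 = 842 → 1100
Group 2: 2420 × 0.989 = 2393
Group 3: 630 × 0.975 = 614
Group 4: 2490 × 0.977 = 2433
Group 5: 350 × 0.961 + 1720 × 0.499 = 336 + 858 = 1194
End of period: [1100, 2393, 614, 2433, 1194]
Period 2:
Births: 2393 × 0.41 = 981, 614 × 0.338 = 208 → 1189
Group 2: 1100 × 0.989 = 1088
Group 3: 2393 × 0.975 = 2333
Group 4: 614 × 0.977 = 600
Group 5: 2433 × 0.961 + 1194 × 0.499 = 2338 + 596 = 2934
End of period: [1189, 1088, 2333, 600, 2934]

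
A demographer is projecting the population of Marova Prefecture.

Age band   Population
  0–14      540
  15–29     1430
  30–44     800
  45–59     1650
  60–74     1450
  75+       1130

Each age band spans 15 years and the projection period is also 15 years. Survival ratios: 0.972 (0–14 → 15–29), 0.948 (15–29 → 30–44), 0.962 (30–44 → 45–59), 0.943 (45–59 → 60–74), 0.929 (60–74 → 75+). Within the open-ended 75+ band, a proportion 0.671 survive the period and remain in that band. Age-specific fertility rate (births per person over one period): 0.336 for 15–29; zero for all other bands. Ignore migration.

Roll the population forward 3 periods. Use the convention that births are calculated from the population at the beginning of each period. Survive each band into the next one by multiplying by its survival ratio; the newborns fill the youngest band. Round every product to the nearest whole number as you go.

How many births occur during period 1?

Let band 1 be 0–14 through band 6 = 75+.
[period 1]
Births: 1430 * 0.336 = 480
Band 2: 540 * 0.972 = 525
Band 3: 1430 * 0.948 = 1356
Band 4: 800 * 0.962 = 770
Band 5: 1650 * 0.943 = 1556
Band 6: 1450 * 0.929 + 1130 * 0.671 = 1347 + 758 = 2105
Giving 480 / 525 / 1356 / 770 / 1556 / 2105.

480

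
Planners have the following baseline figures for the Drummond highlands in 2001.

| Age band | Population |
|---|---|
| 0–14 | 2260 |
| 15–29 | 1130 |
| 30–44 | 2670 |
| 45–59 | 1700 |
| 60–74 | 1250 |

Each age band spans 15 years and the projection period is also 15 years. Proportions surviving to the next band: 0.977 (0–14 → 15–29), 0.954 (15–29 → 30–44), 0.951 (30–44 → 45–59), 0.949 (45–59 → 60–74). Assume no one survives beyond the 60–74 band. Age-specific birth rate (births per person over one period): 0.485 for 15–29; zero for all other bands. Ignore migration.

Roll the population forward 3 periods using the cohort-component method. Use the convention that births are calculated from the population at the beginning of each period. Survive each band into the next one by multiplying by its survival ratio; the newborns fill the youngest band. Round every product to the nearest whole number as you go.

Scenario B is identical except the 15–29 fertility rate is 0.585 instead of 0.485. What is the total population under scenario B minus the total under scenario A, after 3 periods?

(Bands numbered youngest = 1 to oldest = 5.)
Period 1.
Births: 1130 * 0.485 = 548
Band 2: 2260 * 0.977 = 2208
Band 3: 1130 * 0.954 = 1078
Band 4: 2670 * 0.951 = 2539
Band 5: 1700 * 0.949 = 1613
End of period: [548, 2208, 1078, 2539, 1613]
Period 2.
Births: 2208 * 0.485 = 1071
Band 2: 548 * 0.977 = 535
Band 3: 2208 * 0.954 = 2106
Band 4: 1078 * 0.951 = 1025
Band 5: 2539 * 0.949 = 2410
End of period: [1071, 535, 2106, 1025, 2410]
Period 3.
Births: 535 * 0.485 = 259
Band 2: 1071 * 0.977 = 1046
Band 3: 535 * 0.954 = 510
Band 4: 2106 * 0.951 = 2003
Band 5: 1025 * 0.949 = 973
End of period: [259, 1046, 510, 2003, 973]
Scenario A total after 3 periods: 4791
Scenario B projection —
Period 1.
Births: 1130 * 0.585 = 661
Band 2: 2260 * 0.977 = 2208
Band 3: 1130 * 0.954 = 1078
Band 4: 2670 * 0.951 = 2539
Band 5: 1700 * 0.949 = 1613
End of period: [661, 2208, 1078, 2539, 1613]
Period 2.
Births: 2208 * 0.585 = 1292
Band 2: 661 * 0.977 = 646
Band 3: 2208 * 0.954 = 2106
Band 4: 1078 * 0.951 = 1025
Band 5: 2539 * 0.949 = 2410
End of period: [1292, 646, 2106, 1025, 2410]
Period 3.
Births: 646 * 0.585 = 378
Band 2: 1292 * 0.977 = 1262
Band 3: 646 * 0.954 = 616
Band 4: 2106 * 0.951 = 2003
Band 5: 1025 * 0.949 = 973
End of period: [378, 1262, 616, 2003, 973]
Scenario B total after 3 periods: 5232
Difference B − A = 5232 − 4791 = 441

441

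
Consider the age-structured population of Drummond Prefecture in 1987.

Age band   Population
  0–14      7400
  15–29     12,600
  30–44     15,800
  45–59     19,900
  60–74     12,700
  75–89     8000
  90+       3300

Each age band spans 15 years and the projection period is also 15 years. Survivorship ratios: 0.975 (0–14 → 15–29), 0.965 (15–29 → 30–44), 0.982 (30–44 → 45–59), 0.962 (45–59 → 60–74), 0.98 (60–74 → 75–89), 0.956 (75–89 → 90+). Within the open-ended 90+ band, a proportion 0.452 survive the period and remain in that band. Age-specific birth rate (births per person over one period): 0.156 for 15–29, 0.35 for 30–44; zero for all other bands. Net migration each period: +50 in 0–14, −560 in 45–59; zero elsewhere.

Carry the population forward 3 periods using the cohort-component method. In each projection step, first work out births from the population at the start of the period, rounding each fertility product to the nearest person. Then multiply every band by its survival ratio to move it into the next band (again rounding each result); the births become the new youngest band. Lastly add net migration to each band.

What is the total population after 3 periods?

[period 1]
Births: 12600 × 0.156 = 1966  |  15800 × 0.35 = 5530 — total 7496
15–29: 7400 × 0.975 = 7215
30–44: 12600 × 0.965 = 12159
45–59: 15800 × 0.982 = 15516
60–74: 19900 × 0.962 = 19144
75–89: 12700 × 0.98 = 12446
90+: 8000 × 0.956 + 3300 × 0.452 = 7648 + 1492 = 9140
Net migration: 0–14 + 50 → 7546; 45–59 − 560 → 14956
→ [7546, 7215, 12159, 14956, 19144, 12446, 9140]
[period 2]
Births: 7215 × 0.156 = 1126  |  12159 × 0.35 = 4256 — total 5382
15–29: 7546 × 0.975 = 7357
30–44: 7215 × 0.965 = 6962
45–59: 12159 × 0.982 = 11940
60–74: 14956 × 0.962 = 14388
75–89: 19144 × 0.98 = 18761
90+: 12446 × 0.956 + 9140 × 0.452 = 11898 + 4131 = 16029
Net migration: 0–14 + 50 → 5432; 45–59 − 560 → 11380
→ [5432, 7357, 6962, 11380, 14388, 18761, 16029]
[period 3]
Births: 7357 × 0.156 = 1148  |  6962 × 0.35 = 2437 — total 3585
15–29: 5432 × 0.975 = 5296
30–44: 7357 × 0.965 = 7100
45–59: 6962 × 0.982 = 6837
60–74: 11380 × 0.962 = 10948
75–89: 14388 × 0.98 = 14100
90+: 18761 × 0.956 + 16029 × 0.452 = 17936 + 7245 = 25181
Net migration: 0–14 + 50 → 3635; 45–59 − 560 → 6277
→ [3635, 5296, 7100, 6277, 10948, 14100, 25181]
Total after period 3: 3635 + 5296 + 7100 + 6277 + 10948 + 14100 + 25181 = 72537

72537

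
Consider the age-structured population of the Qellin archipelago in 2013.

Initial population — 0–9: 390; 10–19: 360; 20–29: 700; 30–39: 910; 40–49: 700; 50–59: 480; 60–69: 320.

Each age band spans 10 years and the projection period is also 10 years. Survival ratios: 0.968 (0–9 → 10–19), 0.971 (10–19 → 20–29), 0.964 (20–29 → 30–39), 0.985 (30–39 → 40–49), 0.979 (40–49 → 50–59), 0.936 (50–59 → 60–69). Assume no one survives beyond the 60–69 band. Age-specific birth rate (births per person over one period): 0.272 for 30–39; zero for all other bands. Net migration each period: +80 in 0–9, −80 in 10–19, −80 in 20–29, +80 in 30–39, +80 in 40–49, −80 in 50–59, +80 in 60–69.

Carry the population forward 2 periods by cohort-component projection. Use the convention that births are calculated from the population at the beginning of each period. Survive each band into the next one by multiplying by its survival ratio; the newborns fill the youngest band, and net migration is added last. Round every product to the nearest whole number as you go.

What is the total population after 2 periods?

3418

[period 1]
Births: 910 × 0.272 = 248
10–19: 390 × 0.968 = 378
20–29: 360 × 0.971 = 350
30–39: 700 × 0.964 = 675
40–49: 910 × 0.985 = 896
50–59: 700 × 0.979 = 685
60–69: 480 × 0.936 = 449
Net migration: 0–9 + 80 → 328; 10–19 − 80 → 298; 20–29 − 80 → 270; 30–39 + 80 → 755; 40–49 + 80 → 976; 50–59 − 80 → 605; 60–69 + 80 → 529
Population now: 0–9=328, 10–19=298, 20–29=270, 30–39=755, 40–49=976, 50–59=605, 60–69=529
[period 2]
Births: 755 × 0.272 = 205
10–19: 328 × 0.968 = 318
20–29: 298 × 0.971 = 289
30–39: 270 × 0.964 = 260
40–49: 755 × 0.985 = 744
50–59: 976 × 0.979 = 956
60–69: 605 × 0.936 = 566
Net migration: 0–9 + 80 → 285; 10–19 − 80 → 238; 20–29 − 80 → 209; 30–39 + 80 → 340; 40–49 + 80 → 824; 50–59 − 80 → 876; 60–69 + 80 → 646
Population now: 0–9=285, 10–19=238, 20–29=209, 30–39=340, 40–49=824, 50–59=876, 60–69=646
Total after period 2: 285 + 238 + 209 + 340 + 824 + 876 + 646 = 3418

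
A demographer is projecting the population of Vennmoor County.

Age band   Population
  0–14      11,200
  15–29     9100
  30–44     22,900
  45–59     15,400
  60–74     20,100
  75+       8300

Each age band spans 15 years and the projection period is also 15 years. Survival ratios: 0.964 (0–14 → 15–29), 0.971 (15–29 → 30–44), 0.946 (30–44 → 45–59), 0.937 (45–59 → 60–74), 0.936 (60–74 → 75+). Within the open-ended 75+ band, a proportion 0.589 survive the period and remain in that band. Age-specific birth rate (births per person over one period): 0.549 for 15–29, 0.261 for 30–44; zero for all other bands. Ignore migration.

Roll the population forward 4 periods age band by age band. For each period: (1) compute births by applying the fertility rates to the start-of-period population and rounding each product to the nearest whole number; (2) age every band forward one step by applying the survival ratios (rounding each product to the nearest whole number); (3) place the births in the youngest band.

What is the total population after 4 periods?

Call the groups 1 to 6, youngest first.
Period 1.
Births: 9100 × 0.549 = 4996  |  22900 × 0.261 = 5977 ⇒ total 10973
Group 2: 11200 × 0.964 = 10797
Group 3: 9100 × 0.971 = 8836
Group 4: 22900 × 0.946 = 21663
Group 5: 15400 × 0.937 = 14430
Group 6: 20100 × 0.936 + 8300 × 0.589 = 18814 + 4889 = 23703
End of period: [10973, 10797, 8836, 21663, 14430, 23703]
Period 2.
Births: 10797 × 0.549 = 5928  |  8836 × 0.261 = 2306 ⇒ total 8234
Group 2: 10973 × 0.964 = 10578
Group 3: 10797 × 0.971 = 10484
Group 4: 8836 × 0.946 = 8359
Group 5: 21663 × 0.937 = 20298
Group 6: 14430 × 0.936 + 23703 × 0.589 = 13506 + 13961 = 27467
End of period: [8234, 10578, 10484, 8359, 20298, 27467]
Period 3.
Births: 10578 × 0.549 = 5807  |  10484 × 0.261 = 2736 ⇒ total 8543
Group 2: 8234 × 0.964 = 7938
Group 3: 10578 × 0.971 = 10271
Group 4: 10484 × 0.946 = 9918
Group 5: 8359 × 0.937 = 7832
Group 6: 20298 × 0.936 + 27467 × 0.589 = 18999 + 16178 = 35177
End of period: [8543, 7938, 10271, 9918, 7832, 35177]
Period 4.
Births: 7938 × 0.549 = 4358  |  10271 × 0.261 = 2681 ⇒ total 7039
Group 2: 8543 × 0.964 = 8235
Group 3: 7938 × 0.971 = 7708
Group 4: 10271 × 0.946 = 9716
Group 5: 9918 × 0.937 = 9293
Group 6: 7832 × 0.936 + 35177 × 0.589 = 7331 + 20719 = 28050
End of period: [7039, 8235, 7708, 9716, 9293, 28050]
Total after period 4: 7039 + 8235 + 7708 + 9716 + 9293 + 28050 = 70041

70041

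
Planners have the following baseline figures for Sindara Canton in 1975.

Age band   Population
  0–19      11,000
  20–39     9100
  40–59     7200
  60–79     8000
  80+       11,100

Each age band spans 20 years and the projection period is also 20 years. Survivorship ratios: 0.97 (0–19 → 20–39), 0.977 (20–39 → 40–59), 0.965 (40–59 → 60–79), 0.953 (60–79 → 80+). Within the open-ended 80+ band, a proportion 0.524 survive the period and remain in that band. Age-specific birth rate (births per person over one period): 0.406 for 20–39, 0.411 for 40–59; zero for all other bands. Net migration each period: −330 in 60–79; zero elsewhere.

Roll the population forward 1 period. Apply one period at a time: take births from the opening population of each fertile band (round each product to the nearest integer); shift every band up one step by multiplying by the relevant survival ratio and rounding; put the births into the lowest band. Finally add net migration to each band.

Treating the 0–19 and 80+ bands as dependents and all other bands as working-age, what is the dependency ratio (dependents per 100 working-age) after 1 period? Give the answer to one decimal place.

(Groups numbered youngest = 1 to oldest = 5.)
— Period 1 —
Births: 9100 × 0.406 = 3695, 7200 × 0.411 = 2959 → total 6654
Group 2: 11000 × 0.97 = 10670
Group 3: 9100 × 0.977 = 8891
Group 4: 7200 × 0.965 = 6948
Group 5: 8000 × 0.953 + 11100 × 0.524 = 7624 + 5816 = 13440
Net migration: Group 4 − 330 → 6618
End of period: [6654, 10670, 8891, 6618, 13440]
Dependents (band 0–19 + band 80+) = 6654 + 13440 = 20094; working-age = 26179; ratio = 20094/26179 × 100 = 76.8

76.8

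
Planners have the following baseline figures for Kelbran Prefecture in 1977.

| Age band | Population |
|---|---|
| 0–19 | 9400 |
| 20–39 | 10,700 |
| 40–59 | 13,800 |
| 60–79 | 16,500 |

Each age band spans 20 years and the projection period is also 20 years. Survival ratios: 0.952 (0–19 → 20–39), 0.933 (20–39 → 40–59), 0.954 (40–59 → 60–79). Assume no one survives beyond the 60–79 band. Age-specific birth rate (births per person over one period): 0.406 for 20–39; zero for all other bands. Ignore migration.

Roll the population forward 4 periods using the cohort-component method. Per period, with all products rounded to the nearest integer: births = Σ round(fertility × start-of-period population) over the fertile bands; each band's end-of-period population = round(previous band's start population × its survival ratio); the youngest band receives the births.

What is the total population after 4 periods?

9910

Numbering the bands 1..4 from youngest to oldest:
Period 1:
Births: 10700 × 0.406 = 4344
Band 2: 9400 × 0.952 = 8949
Band 3: 10700 × 0.933 = 9983
Band 4: 13800 × 0.954 = 13165
End of period: [4344, 8949, 9983, 13165]
Period 2:
Births: 8949 × 0.406 = 3633
Band 2: 4344 × 0.952 = 4135
Band 3: 8949 × 0.933 = 8349
Band 4: 9983 × 0.954 = 9524
End of period: [3633, 4135, 8349, 9524]
Period 3:
Births: 4135 × 0.406 = 1679
Band 2: 3633 × 0.952 = 3459
Band 3: 4135 × 0.933 = 3858
Band 4: 8349 × 0.954 = 7965
End of period: [1679, 3459, 3858, 7965]
Period 4:
Births: 3459 × 0.406 = 1404
Band 2: 1679 × 0.952 = 1598
Band 3: 3459 × 0.933 = 3227
Band 4: 3858 × 0.954 = 3681
End of period: [1404, 1598, 3227, 3681]
Total after period 4: 1404 + 1598 + 3227 + 3681 = 9910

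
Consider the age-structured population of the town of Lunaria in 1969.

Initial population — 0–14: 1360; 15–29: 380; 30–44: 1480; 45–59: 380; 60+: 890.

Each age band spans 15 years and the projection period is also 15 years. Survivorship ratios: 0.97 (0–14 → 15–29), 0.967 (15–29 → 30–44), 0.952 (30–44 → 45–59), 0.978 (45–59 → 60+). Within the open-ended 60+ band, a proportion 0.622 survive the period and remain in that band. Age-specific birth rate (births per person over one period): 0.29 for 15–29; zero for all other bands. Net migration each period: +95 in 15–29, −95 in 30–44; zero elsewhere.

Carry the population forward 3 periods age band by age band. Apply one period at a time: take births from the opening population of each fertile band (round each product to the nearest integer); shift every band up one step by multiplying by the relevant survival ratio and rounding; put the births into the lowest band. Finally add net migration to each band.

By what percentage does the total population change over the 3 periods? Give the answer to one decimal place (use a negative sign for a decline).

Call the groups 1 to 5, youngest first.
Period 1:
Births: 380 * 0.29 = 110
Group 2: 1360 * 0.97 = 1319
Group 3: 380 * 0.967 = 367
Group 4: 1480 * 0.952 = 1409
Group 5: 380 * 0.978 + 890 * 0.622 = 372 + 554 = 926
Net migration: Group 2 + 95 → 1414; Group 3 − 95 → 272
Giving 110 / 1414 / 272 / 1409 / 926.
Period 2:
Births: 1414 * 0.29 = 410
Group 2: 110 * 0.97 = 107
Group 3: 1414 * 0.967 = 1367
Group 4: 272 * 0.952 = 259
Group 5: 1409 * 0.978 + 926 * 0.622 = 1378 + 576 = 1954
Net migration: Group 2 + 95 → 202; Group 3 − 95 → 1272
Giving 410 / 202 / 1272 / 259 / 1954.
Period 3:
Births: 202 * 0.29 = 59
Group 2: 410 * 0.97 = 398
Group 3: 202 * 0.967 = 195
Group 4: 1272 * 0.952 = 1211
Group 5: 259 * 0.978 + 1954 * 0.622 = 253 + 1215 = 1468
Net migration: Group 2 + 95 → 493; Group 3 − 95 → 100
Giving 59 / 493 / 100 / 1211 / 1468.
Total: 4490 → 3331; change = -1159; percentage change = -25.8%

-25.8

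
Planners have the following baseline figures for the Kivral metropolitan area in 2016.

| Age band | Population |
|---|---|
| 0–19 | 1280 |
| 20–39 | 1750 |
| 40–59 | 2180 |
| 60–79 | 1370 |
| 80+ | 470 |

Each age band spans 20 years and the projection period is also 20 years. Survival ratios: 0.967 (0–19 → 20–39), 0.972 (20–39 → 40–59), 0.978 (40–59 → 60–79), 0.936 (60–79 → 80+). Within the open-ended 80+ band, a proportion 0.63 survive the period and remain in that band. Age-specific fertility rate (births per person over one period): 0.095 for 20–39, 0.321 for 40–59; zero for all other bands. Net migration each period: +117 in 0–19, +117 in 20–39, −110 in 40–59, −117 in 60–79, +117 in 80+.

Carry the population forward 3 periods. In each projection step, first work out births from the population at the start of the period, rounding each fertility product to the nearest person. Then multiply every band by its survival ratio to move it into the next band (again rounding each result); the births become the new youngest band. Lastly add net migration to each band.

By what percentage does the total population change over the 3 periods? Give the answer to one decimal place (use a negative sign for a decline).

-2.9

Period 1:
Births: 1750 × 0.095 = 166 ; 2180 × 0.321 = 700 → total 866
20–39: 1280 × 0.967 = 1238
40–59: 1750 × 0.972 = 1701
60–79: 2180 × 0.978 = 2132
80+: 1370 × 0.936 + 470 × 0.63 = 1282 + 296 = 1578
Net migration: 0–19 + 117 → 983; 20–39 + 117 → 1355; 40–59 − 110 → 1591; 60–79 − 117 → 2015; 80+ + 117 → 1695
Giving 983 / 1355 / 1591 / 2015 / 1695.
Period 2:
Births: 1355 × 0.095 = 129 ; 1591 × 0.321 = 511 → total 640
20–39: 983 × 0.967 = 951
40–59: 1355 × 0.972 = 1317
60–79: 1591 × 0.978 = 1556
80+: 2015 × 0.936 + 1695 × 0.63 = 1886 + 1068 = 2954
Net migration: 0–19 + 117 → 757; 20–39 + 117 → 1068; 40–59 − 110 → 1207; 60–79 − 117 → 1439; 80+ + 117 → 3071
Giving 757 / 1068 / 1207 / 1439 / 3071.
Period 3:
Births: 1068 × 0.095 = 101 ; 1207 × 0.321 = 387 → total 488
20–39: 757 × 0.967 = 732
40–59: 1068 × 0.972 = 1038
60–79: 1207 × 0.978 = 1180
80+: 1439 × 0.936 + 3071 × 0.63 = 1347 + 1935 = 3282
Net migration: 0–19 + 117 → 605; 20–39 + 117 → 849; 40–59 − 110 → 928; 60–79 − 117 → 1063; 80+ + 117 → 3399
Giving 605 / 849 / 928 / 1063 / 3399.
Total: 7050 → 6844; change = -206; percentage change = -2.9%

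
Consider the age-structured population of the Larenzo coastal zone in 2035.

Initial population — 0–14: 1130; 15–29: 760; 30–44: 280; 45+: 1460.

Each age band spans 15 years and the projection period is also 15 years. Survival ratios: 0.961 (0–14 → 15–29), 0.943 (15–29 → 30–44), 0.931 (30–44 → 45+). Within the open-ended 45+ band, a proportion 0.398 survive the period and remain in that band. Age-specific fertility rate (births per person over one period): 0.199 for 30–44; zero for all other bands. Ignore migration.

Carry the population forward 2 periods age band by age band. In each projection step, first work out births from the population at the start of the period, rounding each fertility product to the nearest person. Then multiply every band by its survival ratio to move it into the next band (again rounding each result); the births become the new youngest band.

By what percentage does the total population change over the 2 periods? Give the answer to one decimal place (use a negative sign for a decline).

-38.7

Period 1.
Births: 280 * 0.199 = 56
15–29: 1130 * 0.961 = 1086
30–44: 760 * 0.943 = 717
45+: 280 * 0.931 + 1460 * 0.398 = 261 + 581 = 842
Giving 56 / 1086 / 717 / 842.
Period 2.
Births: 717 * 0.199 = 143
15–29: 56 * 0.961 = 54
30–44: 1086 * 0.943 = 1024
45+: 717 * 0.931 + 842 * 0.398 = 668 + 335 = 1003
Giving 143 / 54 / 1024 / 1003.
Total: 3630 → 2224; change = -1406; percentage change = -38.7%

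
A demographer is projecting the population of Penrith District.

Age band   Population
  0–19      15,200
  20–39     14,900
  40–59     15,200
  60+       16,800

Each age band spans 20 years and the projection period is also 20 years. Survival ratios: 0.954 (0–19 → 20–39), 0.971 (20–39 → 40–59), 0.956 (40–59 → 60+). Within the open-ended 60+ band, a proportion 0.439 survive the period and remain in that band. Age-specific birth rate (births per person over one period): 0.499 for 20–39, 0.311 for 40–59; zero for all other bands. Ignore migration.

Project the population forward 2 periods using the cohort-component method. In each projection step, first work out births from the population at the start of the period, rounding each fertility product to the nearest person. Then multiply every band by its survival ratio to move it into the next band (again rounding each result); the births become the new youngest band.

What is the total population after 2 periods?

60867

Period 1:
Births: 14900 * 0.499 = 7435  |  15200 * 0.311 = 4727 → 12162
20–39: 15200 * 0.954 = 14501
40–59: 14900 * 0.971 = 14468
60+: 15200 * 0.956 + 16800 * 0.439 = 14531 + 7375 = 21906
Giving 12162 / 14501 / 14468 / 21906.
Period 2:
Births: 14501 * 0.499 = 7236  |  14468 * 0.311 = 4500 → 11736
20–39: 12162 * 0.954 = 11603
40–59: 14501 * 0.971 = 14080
60+: 14468 * 0.956 + 21906 * 0.439 = 13831 + 9617 = 23448
Giving 11736 / 11603 / 14080 / 23448.
Total after period 2: 11736 + 11603 + 14080 + 23448 = 60867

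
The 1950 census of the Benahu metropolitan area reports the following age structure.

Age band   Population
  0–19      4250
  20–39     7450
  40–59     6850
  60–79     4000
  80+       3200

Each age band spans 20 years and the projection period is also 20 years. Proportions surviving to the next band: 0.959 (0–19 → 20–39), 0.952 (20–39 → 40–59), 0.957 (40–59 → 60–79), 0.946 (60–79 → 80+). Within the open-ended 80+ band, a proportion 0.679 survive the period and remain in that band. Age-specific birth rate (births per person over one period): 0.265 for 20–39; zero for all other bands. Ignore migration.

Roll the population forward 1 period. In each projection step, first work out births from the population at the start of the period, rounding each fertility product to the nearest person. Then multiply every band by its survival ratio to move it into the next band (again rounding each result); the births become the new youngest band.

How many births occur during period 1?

Period 1:
Births: 7450 × 0.265 = 1974
20–39: 4250 × 0.959 = 4076
40–59: 7450 × 0.952 = 7092
60–79: 6850 × 0.957 = 6555
80+: 4000 × 0.946 + 3200 × 0.679 = 3784 + 2173 = 5957
Giving 1974 / 4076 / 7092 / 6555 / 5957.

1974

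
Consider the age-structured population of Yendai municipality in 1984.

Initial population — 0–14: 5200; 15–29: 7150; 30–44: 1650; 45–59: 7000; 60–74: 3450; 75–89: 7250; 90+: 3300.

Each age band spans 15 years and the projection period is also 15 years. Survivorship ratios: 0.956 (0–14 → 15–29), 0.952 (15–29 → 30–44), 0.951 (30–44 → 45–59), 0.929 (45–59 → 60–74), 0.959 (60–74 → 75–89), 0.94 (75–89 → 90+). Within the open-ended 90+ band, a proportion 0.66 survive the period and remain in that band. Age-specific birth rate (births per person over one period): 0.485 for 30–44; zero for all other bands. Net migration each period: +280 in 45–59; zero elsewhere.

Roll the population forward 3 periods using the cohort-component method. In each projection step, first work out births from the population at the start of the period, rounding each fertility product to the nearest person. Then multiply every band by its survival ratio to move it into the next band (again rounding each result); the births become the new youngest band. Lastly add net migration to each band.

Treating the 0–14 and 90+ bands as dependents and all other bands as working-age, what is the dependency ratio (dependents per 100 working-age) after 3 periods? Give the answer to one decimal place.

Let group 1 be 0–14 through group 7 = 90+.
— Period 1 —
Births: 1650 × 0.485 = 800
Group 2: 5200 × 0.956 = 4971
Group 3: 7150 × 0.952 = 6807
Group 4: 1650 × 0.951 = 1569
Group 5: 7000 × 0.929 = 6503
Group 6: 3450 × 0.959 = 3309
Group 7: 7250 × 0.94 + 3300 × 0.66 = 6815 + 2178 = 8993
Net migration: Group 4 + 280 → 1849
Giving 800 / 4971 / 6807 / 1849 / 6503 / 3309 / 8993.
— Period 2 —
Births: 6807 × 0.485 = 3301
Group 2: 800 × 0.956 = 765
Group 3: 4971 × 0.952 = 4732
Group 4: 6807 × 0.951 = 6473
Group 5: 1849 × 0.929 = 1718
Group 6: 6503 × 0.959 = 6236
Group 7: 3309 × 0.94 + 8993 × 0.66 = 3110 + 5935 = 9045
Net migration: Group 4 + 280 → 6753
Giving 3301 / 765 / 4732 / 6753 / 1718 / 6236 / 9045.
— Period 3 —
Births: 4732 × 0.485 = 2295
Group 2: 3301 × 0.956 = 3156
Group 3: 765 × 0.952 = 728
Group 4: 4732 × 0.951 = 4500
Group 5: 6753 × 0.929 = 6274
Group 6: 1718 × 0.959 = 1648
Group 7: 6236 × 0.94 + 9045 × 0.66 = 5862 + 5970 = 11832
Net migration: Group 4 + 280 → 4780
Giving 2295 / 3156 / 728 / 4780 / 6274 / 1648 / 11832.
Dependents (band 0–14 + band 90+) = 2295 + 11832 = 14127; working-age = 16586; ratio = 14127/16586 × 100 = 85.2

85.2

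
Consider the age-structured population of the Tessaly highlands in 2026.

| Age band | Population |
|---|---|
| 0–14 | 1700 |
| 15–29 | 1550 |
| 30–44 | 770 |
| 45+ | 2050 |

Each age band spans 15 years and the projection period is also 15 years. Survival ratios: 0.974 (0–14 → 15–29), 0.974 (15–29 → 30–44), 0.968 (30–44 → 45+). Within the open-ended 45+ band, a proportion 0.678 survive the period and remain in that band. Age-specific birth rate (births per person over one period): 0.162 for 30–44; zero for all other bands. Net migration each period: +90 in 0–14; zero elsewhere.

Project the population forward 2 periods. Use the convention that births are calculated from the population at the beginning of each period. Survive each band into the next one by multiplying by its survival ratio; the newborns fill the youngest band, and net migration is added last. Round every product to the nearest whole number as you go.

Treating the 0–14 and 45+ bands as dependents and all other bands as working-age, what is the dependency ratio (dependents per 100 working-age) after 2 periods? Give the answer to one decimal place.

178.1

Period 1.
Births: 770 × 0.162 = 125
15–29: 1700 × 0.974 = 1656
30–44: 1550 × 0.974 = 1510
45+: 770 × 0.968 + 2050 × 0.678 = 745 + 1390 = 2135
Net migration: 0–14 + 90 → 215
Giving 215 / 1656 / 1510 / 2135.
Period 2.
Births: 1510 × 0.162 = 245
15–29: 215 × 0.974 = 209
30–44: 1656 × 0.974 = 1613
45+: 1510 × 0.968 + 2135 × 0.678 = 1462 + 1448 = 2910
Net migration: 0–14 + 90 → 335
Giving 335 / 209 / 1613 / 2910.
Dependents (band 0–14 + band 45+) = 335 + 2910 = 3245; working-age = 1822; ratio = 3245/1822 × 100 = 178.1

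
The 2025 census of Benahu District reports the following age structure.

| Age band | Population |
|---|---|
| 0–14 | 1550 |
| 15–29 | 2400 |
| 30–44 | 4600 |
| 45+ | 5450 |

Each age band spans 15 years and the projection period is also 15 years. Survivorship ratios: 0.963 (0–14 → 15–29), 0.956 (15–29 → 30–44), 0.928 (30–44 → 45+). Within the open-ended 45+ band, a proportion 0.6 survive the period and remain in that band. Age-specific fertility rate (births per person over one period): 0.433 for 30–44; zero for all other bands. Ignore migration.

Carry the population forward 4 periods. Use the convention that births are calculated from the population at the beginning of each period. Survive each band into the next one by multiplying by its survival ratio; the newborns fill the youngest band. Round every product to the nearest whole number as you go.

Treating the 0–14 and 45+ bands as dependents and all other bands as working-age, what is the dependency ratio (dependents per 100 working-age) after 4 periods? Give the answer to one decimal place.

376.7

Let band 1 be 0–14 through band 4 = 45+.
After projecting period 1:
Births: 4600 × 0.433 = 1992
Band 2: 1550 × 0.963 = 1493
Band 3: 2400 × 0.956 = 2294
Band 4: 4600 × 0.928 + 5450 × 0.6 = 4269 + 3270 = 7539
Population now: 0–14=1992, 15–29=1493, 30–44=2294, 45+=7539
After projecting period 2:
Births: 2294 × 0.433 = 993
Band 2: 1992 × 0.963 = 1918
Band 3: 1493 × 0.956 = 1427
Band 4: 2294 × 0.928 + 7539 × 0.6 = 2129 + 4523 = 6652
Population now: 0–14=993, 15–29=1918, 30–44=1427, 45+=6652
After projecting period 3:
Births: 1427 × 0.433 = 618
Band 2: 993 × 0.963 = 956
Band 3: 1918 × 0.956 = 1834
Band 4: 1427 × 0.928 + 6652 × 0.6 = 1324 + 3991 = 5315
Population now: 0–14=618, 15–29=956, 30–44=1834, 45+=5315
After projecting period 4:
Births: 1834 × 0.433 = 794
Band 2: 618 × 0.963 = 595
Band 3: 956 × 0.956 = 914
Band 4: 1834 × 0.928 + 5315 × 0.6 = 1702 + 3189 = 4891
Population now: 0–14=794, 15–29=595, 30–44=914, 45+=4891
Dependents (band 0–14 + band 45+) = 794 + 4891 = 5685; working-age = 1509; ratio = 5685/1509 × 100 = 376.7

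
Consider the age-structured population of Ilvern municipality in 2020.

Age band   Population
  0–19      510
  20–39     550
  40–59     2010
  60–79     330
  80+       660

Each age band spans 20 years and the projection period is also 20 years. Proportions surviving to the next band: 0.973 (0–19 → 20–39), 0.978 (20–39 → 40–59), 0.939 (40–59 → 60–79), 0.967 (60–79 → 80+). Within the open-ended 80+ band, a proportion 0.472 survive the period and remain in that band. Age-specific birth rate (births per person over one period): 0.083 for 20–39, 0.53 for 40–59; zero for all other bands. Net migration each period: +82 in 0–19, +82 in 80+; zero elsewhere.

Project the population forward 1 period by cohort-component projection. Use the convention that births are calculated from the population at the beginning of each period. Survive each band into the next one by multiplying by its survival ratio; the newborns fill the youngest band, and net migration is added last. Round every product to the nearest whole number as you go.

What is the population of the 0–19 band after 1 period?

(Groups numbered youngest = 1 to oldest = 5.)
After projecting period 1:
Births: 550 × 0.083 = 46 ; 2010 × 0.53 = 1065 ⇒ total 1111
Group 2: 510 × 0.973 = 496
Group 3: 550 × 0.978 = 538
Group 4: 2010 × 0.939 = 1887
Group 5: 330 × 0.967 + 660 × 0.472 = 319 + 312 = 631
Net migration: Group 1 + 82 → 1193; Group 5 + 82 → 713
End of period: [1193, 496, 538, 1887, 713]

1193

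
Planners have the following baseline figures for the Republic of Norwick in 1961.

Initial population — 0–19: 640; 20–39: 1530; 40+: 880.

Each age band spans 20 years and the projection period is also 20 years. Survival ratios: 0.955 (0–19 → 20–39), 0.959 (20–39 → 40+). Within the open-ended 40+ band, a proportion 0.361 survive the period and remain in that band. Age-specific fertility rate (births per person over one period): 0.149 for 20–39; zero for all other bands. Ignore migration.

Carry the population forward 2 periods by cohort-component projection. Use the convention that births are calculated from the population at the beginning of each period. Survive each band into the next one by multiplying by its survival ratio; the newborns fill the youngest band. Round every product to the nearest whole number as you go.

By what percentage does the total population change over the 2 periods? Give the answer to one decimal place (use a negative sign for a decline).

-49.5

Call the groups 1 to 3, youngest first.
After projecting period 1:
Births: 1530 × 0.149 = 228
Group 2: 640 × 0.955 = 611
Group 3: 1530 × 0.959 + 880 × 0.361 = 1467 + 318 = 1785
→ [228, 611, 1785]
After projecting period 2:
Births: 611 × 0.149 = 91
Group 2: 228 × 0.955 = 218
Group 3: 611 × 0.959 + 1785 × 0.361 = 586 + 644 = 1230
→ [91, 218, 1230]
Total: 3050 → 1539; change = -1511; percentage change = -49.5%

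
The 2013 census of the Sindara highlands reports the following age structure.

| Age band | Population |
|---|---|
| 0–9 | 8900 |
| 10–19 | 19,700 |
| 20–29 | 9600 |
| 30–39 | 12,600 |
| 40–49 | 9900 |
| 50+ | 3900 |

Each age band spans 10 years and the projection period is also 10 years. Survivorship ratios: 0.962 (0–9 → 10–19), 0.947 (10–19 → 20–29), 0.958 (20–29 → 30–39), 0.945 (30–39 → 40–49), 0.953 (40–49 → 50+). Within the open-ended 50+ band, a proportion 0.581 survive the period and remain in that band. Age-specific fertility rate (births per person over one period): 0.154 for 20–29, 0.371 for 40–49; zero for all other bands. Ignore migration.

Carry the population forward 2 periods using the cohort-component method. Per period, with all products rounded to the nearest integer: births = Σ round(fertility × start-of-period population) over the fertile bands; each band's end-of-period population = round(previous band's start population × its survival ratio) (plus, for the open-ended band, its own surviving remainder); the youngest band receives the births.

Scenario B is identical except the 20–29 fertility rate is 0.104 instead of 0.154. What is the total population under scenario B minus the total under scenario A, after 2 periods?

-1394

Let group 1 be 0–9 through group 6 = 50+.
Period 1.
Births: 9600 × 0.154 = 1478 ; 9900 × 0.371 = 3673 → 5151
Group 2: 8900 × 0.962 = 8562
Group 3: 19700 × 0.947 = 18656
Group 4: 9600 × 0.958 = 9197
Group 5: 12600 × 0.945 = 11907
Group 6: 9900 × 0.953 + 3900 × 0.581 = 9435 + 2266 = 11701
Giving 5151 / 8562 / 18656 / 9197 / 11907 / 11701.
Period 2.
Births: 18656 × 0.154 = 2873 ; 11907 × 0.371 = 4417 → 7290
Group 2: 5151 × 0.962 = 4955
Group 3: 8562 × 0.947 = 8108
Group 4: 18656 × 0.958 = 17872
Group 5: 9197 × 0.945 = 8691
Group 6: 11907 × 0.953 + 11701 × 0.581 = 11347 + 6798 = 18145
Giving 7290 / 4955 / 8108 / 17872 / 8691 / 18145.
Scenario A total after 2 periods: 65061
Scenario B projection —
Period 1.
Births: 9600 × 0.104 = 998 ; 9900 × 0.371 = 3673 → 4671
Group 2: 8900 × 0.962 = 8562
Group 3: 19700 × 0.947 = 18656
Group 4: 9600 × 0.958 = 9197
Group 5: 12600 × 0.945 = 11907
Group 6: 9900 × 0.953 + 3900 × 0.581 = 9435 + 2266 = 11701
Giving 4671 / 8562 / 18656 / 9197 / 11907 / 11701.
Period 2.
Births: 18656 × 0.104 = 1940 ; 11907 × 0.371 = 4417 → 6357
Group 2: 4671 × 0.962 = 4494
Group 3: 8562 × 0.947 = 8108
Group 4: 18656 × 0.958 = 17872
Group 5: 9197 × 0.945 = 8691
Group 6: 11907 × 0.953 + 11701 × 0.581 = 11347 + 6798 = 18145
Giving 6357 / 4494 / 8108 / 17872 / 8691 / 18145.
Scenario B total after 2 periods: 63667
Difference B − A = 63667 − 65061 = -1394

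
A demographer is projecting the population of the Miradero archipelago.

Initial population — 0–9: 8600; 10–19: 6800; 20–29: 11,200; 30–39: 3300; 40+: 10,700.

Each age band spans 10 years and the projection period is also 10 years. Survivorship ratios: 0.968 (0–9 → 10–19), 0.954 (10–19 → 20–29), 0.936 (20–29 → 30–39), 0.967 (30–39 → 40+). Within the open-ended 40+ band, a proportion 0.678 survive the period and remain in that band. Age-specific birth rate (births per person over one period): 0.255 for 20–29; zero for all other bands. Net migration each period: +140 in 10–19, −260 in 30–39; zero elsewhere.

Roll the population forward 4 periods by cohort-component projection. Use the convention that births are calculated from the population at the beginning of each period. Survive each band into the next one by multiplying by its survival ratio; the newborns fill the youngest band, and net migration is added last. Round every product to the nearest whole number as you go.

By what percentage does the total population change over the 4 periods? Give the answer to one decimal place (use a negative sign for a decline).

Call the groups 1 to 5, youngest first.
[period 1]
Births: 11200 × 0.255 = 2856
Group 2: 8600 × 0.968 = 8325
Group 3: 6800 × 0.954 = 6487
Group 4: 11200 × 0.936 = 10483
Group 5: 3300 × 0.967 + 10700 × 0.678 = 3191 + 7255 = 10446
Net migration: Group 2 + 140 → 8465; Group 4 − 260 → 10223
Giving 2856 / 8465 / 6487 / 10223 / 10446.
[period 2]
Births: 6487 × 0.255 = 1654
Group 2: 2856 × 0.968 = 2765
Group 3: 8465 × 0.954 = 8076
Group 4: 6487 × 0.936 = 6072
Group 5: 10223 × 0.967 + 10446 × 0.678 = 9886 + 7082 = 16968
Net migration: Group 2 + 140 → 2905; Group 4 − 260 → 5812
Giving 1654 / 2905 / 8076 / 5812 / 16968.
[period 3]
Births: 8076 × 0.255 = 2059
Group 2: 1654 × 0.968 = 1601
Group 3: 2905 × 0.954 = 2771
Group 4: 8076 × 0.936 = 7559
Group 5: 5812 × 0.967 + 16968 × 0.678 = 5620 + 11504 = 17124
Net migration: Group 2 + 140 → 1741; Group 4 − 260 → 7299
Giving 2059 / 1741 / 2771 / 7299 / 17124.
[period 4]
Births: 2771 × 0.255 = 707
Group 2: 2059 × 0.968 = 1993
Group 3: 1741 × 0.954 = 1661
Group 4: 2771 × 0.936 = 2594
Group 5: 7299 × 0.967 + 17124 × 0.678 = 7058 + 11610 = 18668
Net migration: Group 2 + 140 → 2133; Group 4 − 260 → 2334
Giving 707 / 2133 / 1661 / 2334 / 18668.
Total: 40600 → 25503; change = -15097; percentage change = -37.2%

-37.2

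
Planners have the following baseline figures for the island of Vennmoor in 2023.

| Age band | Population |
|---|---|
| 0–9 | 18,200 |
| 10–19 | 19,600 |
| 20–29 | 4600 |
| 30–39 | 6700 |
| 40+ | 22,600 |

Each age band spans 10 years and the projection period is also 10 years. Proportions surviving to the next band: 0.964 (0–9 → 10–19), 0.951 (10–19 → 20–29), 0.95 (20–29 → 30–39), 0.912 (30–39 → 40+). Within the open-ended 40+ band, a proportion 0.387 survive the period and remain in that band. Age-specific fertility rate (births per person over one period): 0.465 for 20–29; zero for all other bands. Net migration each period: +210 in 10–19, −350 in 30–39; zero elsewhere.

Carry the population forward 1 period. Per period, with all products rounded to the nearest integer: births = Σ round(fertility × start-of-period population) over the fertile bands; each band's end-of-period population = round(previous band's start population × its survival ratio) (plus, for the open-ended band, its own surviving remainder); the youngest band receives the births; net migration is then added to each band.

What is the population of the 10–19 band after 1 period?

Call the groups 1 to 5, youngest first.
After projecting period 1:
Births: 4600 × 0.465 = 2139
Group 2: 18200 × 0.964 = 17545
Group 3: 19600 × 0.951 = 18640
Group 4: 4600 × 0.95 = 4370
Group 5: 6700 × 0.912 + 22600 × 0.387 = 6110 + 8746 = 14856
Net migration: Group 2 + 210 → 17755; Group 4 − 350 → 4020
Population now: 0–9=2139, 10–19=17755, 20–29=18640, 30–39=4020, 40+=14856

17755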